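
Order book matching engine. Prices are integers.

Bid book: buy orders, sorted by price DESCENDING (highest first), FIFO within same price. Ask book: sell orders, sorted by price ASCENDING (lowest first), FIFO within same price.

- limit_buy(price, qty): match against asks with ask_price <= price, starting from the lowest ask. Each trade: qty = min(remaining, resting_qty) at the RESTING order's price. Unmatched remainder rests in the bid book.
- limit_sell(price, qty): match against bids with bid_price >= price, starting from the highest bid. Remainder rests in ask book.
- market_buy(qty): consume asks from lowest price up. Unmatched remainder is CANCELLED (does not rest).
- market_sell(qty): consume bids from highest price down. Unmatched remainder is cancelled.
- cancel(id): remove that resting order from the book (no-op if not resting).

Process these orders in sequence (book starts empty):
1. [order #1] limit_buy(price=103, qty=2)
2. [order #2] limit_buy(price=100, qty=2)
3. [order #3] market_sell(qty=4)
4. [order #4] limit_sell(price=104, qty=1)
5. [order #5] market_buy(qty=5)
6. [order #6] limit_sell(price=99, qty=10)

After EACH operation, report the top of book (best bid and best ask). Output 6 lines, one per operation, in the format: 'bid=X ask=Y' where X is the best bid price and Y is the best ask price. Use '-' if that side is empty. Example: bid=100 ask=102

After op 1 [order #1] limit_buy(price=103, qty=2): fills=none; bids=[#1:2@103] asks=[-]
After op 2 [order #2] limit_buy(price=100, qty=2): fills=none; bids=[#1:2@103 #2:2@100] asks=[-]
After op 3 [order #3] market_sell(qty=4): fills=#1x#3:2@103 #2x#3:2@100; bids=[-] asks=[-]
After op 4 [order #4] limit_sell(price=104, qty=1): fills=none; bids=[-] asks=[#4:1@104]
After op 5 [order #5] market_buy(qty=5): fills=#5x#4:1@104; bids=[-] asks=[-]
After op 6 [order #6] limit_sell(price=99, qty=10): fills=none; bids=[-] asks=[#6:10@99]

Answer: bid=103 ask=-
bid=103 ask=-
bid=- ask=-
bid=- ask=104
bid=- ask=-
bid=- ask=99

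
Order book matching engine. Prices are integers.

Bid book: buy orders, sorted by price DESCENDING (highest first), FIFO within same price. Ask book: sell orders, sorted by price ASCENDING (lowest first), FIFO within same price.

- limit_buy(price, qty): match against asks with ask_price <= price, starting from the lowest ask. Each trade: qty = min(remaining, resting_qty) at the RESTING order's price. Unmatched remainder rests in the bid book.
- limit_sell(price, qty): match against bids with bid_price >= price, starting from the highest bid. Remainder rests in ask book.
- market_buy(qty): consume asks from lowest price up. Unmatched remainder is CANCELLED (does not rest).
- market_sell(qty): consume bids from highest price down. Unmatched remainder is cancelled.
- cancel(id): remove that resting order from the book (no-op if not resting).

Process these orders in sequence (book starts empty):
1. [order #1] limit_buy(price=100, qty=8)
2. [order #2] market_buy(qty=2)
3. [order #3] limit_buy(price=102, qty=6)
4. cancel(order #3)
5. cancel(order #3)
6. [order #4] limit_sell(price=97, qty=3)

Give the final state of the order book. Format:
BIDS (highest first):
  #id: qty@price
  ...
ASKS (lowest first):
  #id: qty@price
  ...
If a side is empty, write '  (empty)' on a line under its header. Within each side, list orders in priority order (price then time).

After op 1 [order #1] limit_buy(price=100, qty=8): fills=none; bids=[#1:8@100] asks=[-]
After op 2 [order #2] market_buy(qty=2): fills=none; bids=[#1:8@100] asks=[-]
After op 3 [order #3] limit_buy(price=102, qty=6): fills=none; bids=[#3:6@102 #1:8@100] asks=[-]
After op 4 cancel(order #3): fills=none; bids=[#1:8@100] asks=[-]
After op 5 cancel(order #3): fills=none; bids=[#1:8@100] asks=[-]
After op 6 [order #4] limit_sell(price=97, qty=3): fills=#1x#4:3@100; bids=[#1:5@100] asks=[-]

Answer: BIDS (highest first):
  #1: 5@100
ASKS (lowest first):
  (empty)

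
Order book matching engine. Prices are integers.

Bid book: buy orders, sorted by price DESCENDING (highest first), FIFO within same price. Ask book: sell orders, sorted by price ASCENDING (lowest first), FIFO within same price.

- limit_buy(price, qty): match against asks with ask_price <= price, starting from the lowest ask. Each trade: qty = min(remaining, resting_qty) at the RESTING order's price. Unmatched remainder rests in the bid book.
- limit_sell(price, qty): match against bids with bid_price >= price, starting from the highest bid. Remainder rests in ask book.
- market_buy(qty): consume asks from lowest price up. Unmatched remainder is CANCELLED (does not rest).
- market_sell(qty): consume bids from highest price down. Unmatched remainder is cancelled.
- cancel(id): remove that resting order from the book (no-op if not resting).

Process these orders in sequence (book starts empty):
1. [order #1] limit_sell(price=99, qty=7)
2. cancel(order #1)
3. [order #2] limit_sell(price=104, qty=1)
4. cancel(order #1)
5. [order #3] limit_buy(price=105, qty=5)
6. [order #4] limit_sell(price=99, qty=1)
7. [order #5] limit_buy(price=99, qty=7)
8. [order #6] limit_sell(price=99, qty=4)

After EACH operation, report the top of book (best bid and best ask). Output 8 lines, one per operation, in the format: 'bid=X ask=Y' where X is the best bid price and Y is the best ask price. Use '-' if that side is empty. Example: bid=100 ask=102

After op 1 [order #1] limit_sell(price=99, qty=7): fills=none; bids=[-] asks=[#1:7@99]
After op 2 cancel(order #1): fills=none; bids=[-] asks=[-]
After op 3 [order #2] limit_sell(price=104, qty=1): fills=none; bids=[-] asks=[#2:1@104]
After op 4 cancel(order #1): fills=none; bids=[-] asks=[#2:1@104]
After op 5 [order #3] limit_buy(price=105, qty=5): fills=#3x#2:1@104; bids=[#3:4@105] asks=[-]
After op 6 [order #4] limit_sell(price=99, qty=1): fills=#3x#4:1@105; bids=[#3:3@105] asks=[-]
After op 7 [order #5] limit_buy(price=99, qty=7): fills=none; bids=[#3:3@105 #5:7@99] asks=[-]
After op 8 [order #6] limit_sell(price=99, qty=4): fills=#3x#6:3@105 #5x#6:1@99; bids=[#5:6@99] asks=[-]

Answer: bid=- ask=99
bid=- ask=-
bid=- ask=104
bid=- ask=104
bid=105 ask=-
bid=105 ask=-
bid=105 ask=-
bid=99 ask=-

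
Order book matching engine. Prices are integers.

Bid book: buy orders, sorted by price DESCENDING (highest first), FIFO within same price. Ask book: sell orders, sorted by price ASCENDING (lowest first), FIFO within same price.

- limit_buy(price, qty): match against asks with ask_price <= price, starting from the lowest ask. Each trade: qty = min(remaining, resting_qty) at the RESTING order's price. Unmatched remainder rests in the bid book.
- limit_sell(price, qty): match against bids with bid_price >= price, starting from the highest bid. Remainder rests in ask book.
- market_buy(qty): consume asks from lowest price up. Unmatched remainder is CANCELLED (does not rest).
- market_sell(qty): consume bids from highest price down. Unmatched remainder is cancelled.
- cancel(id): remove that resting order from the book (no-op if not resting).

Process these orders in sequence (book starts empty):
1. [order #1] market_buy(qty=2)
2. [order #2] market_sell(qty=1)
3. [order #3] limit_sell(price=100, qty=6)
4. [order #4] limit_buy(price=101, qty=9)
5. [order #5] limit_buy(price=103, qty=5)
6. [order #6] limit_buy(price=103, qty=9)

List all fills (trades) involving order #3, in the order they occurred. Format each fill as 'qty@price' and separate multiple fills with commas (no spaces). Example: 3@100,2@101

Answer: 6@100

Derivation:
After op 1 [order #1] market_buy(qty=2): fills=none; bids=[-] asks=[-]
After op 2 [order #2] market_sell(qty=1): fills=none; bids=[-] asks=[-]
After op 3 [order #3] limit_sell(price=100, qty=6): fills=none; bids=[-] asks=[#3:6@100]
After op 4 [order #4] limit_buy(price=101, qty=9): fills=#4x#3:6@100; bids=[#4:3@101] asks=[-]
After op 5 [order #5] limit_buy(price=103, qty=5): fills=none; bids=[#5:5@103 #4:3@101] asks=[-]
After op 6 [order #6] limit_buy(price=103, qty=9): fills=none; bids=[#5:5@103 #6:9@103 #4:3@101] asks=[-]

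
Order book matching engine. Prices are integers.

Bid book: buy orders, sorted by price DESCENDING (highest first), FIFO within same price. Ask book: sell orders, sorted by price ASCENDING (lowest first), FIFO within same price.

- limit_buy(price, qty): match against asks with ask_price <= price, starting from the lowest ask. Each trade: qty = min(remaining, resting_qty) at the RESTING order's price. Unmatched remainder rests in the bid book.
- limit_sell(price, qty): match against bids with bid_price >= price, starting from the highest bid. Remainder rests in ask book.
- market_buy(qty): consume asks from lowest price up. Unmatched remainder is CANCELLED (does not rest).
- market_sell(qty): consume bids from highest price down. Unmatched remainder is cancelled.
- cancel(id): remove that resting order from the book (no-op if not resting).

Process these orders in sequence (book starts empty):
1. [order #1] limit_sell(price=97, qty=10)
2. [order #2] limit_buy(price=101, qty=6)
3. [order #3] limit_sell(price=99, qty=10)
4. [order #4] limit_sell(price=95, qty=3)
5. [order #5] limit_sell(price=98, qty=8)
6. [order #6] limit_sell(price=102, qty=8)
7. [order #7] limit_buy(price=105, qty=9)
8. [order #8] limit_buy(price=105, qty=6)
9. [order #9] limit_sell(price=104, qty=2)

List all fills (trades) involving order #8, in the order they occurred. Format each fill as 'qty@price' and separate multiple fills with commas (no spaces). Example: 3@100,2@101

Answer: 6@98

Derivation:
After op 1 [order #1] limit_sell(price=97, qty=10): fills=none; bids=[-] asks=[#1:10@97]
After op 2 [order #2] limit_buy(price=101, qty=6): fills=#2x#1:6@97; bids=[-] asks=[#1:4@97]
After op 3 [order #3] limit_sell(price=99, qty=10): fills=none; bids=[-] asks=[#1:4@97 #3:10@99]
After op 4 [order #4] limit_sell(price=95, qty=3): fills=none; bids=[-] asks=[#4:3@95 #1:4@97 #3:10@99]
After op 5 [order #5] limit_sell(price=98, qty=8): fills=none; bids=[-] asks=[#4:3@95 #1:4@97 #5:8@98 #3:10@99]
After op 6 [order #6] limit_sell(price=102, qty=8): fills=none; bids=[-] asks=[#4:3@95 #1:4@97 #5:8@98 #3:10@99 #6:8@102]
After op 7 [order #7] limit_buy(price=105, qty=9): fills=#7x#4:3@95 #7x#1:4@97 #7x#5:2@98; bids=[-] asks=[#5:6@98 #3:10@99 #6:8@102]
After op 8 [order #8] limit_buy(price=105, qty=6): fills=#8x#5:6@98; bids=[-] asks=[#3:10@99 #6:8@102]
After op 9 [order #9] limit_sell(price=104, qty=2): fills=none; bids=[-] asks=[#3:10@99 #6:8@102 #9:2@104]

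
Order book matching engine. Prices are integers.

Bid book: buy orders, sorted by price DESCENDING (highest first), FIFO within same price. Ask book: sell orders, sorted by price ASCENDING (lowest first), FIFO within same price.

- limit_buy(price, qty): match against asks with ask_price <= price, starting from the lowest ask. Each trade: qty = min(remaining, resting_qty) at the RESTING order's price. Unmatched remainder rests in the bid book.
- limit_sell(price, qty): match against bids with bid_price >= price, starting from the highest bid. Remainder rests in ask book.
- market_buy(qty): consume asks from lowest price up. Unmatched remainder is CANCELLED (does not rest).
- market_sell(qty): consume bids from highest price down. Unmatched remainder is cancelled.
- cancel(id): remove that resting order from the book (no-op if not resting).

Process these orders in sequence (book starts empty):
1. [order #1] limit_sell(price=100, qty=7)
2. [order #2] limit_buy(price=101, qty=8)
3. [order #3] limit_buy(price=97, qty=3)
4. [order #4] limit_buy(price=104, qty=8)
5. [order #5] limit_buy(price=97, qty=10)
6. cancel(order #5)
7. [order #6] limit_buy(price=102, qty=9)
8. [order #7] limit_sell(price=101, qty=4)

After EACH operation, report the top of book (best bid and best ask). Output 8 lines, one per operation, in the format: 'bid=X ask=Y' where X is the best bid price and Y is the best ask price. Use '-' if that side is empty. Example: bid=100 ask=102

After op 1 [order #1] limit_sell(price=100, qty=7): fills=none; bids=[-] asks=[#1:7@100]
After op 2 [order #2] limit_buy(price=101, qty=8): fills=#2x#1:7@100; bids=[#2:1@101] asks=[-]
After op 3 [order #3] limit_buy(price=97, qty=3): fills=none; bids=[#2:1@101 #3:3@97] asks=[-]
After op 4 [order #4] limit_buy(price=104, qty=8): fills=none; bids=[#4:8@104 #2:1@101 #3:3@97] asks=[-]
After op 5 [order #5] limit_buy(price=97, qty=10): fills=none; bids=[#4:8@104 #2:1@101 #3:3@97 #5:10@97] asks=[-]
After op 6 cancel(order #5): fills=none; bids=[#4:8@104 #2:1@101 #3:3@97] asks=[-]
After op 7 [order #6] limit_buy(price=102, qty=9): fills=none; bids=[#4:8@104 #6:9@102 #2:1@101 #3:3@97] asks=[-]
After op 8 [order #7] limit_sell(price=101, qty=4): fills=#4x#7:4@104; bids=[#4:4@104 #6:9@102 #2:1@101 #3:3@97] asks=[-]

Answer: bid=- ask=100
bid=101 ask=-
bid=101 ask=-
bid=104 ask=-
bid=104 ask=-
bid=104 ask=-
bid=104 ask=-
bid=104 ask=-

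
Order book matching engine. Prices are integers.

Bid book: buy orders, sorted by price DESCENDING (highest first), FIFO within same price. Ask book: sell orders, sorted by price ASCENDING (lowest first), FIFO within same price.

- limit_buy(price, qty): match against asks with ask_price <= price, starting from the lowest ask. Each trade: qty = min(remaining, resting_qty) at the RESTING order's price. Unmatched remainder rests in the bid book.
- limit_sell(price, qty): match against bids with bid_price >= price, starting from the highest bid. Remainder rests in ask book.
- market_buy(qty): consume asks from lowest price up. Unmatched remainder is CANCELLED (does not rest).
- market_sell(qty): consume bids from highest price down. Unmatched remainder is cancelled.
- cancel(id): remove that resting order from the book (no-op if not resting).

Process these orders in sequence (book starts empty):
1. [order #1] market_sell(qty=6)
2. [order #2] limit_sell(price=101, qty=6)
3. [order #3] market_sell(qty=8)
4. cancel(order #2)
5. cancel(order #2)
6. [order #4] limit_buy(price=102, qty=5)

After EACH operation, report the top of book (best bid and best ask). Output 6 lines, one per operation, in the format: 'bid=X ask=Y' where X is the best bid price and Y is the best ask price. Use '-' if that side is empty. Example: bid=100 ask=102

Answer: bid=- ask=-
bid=- ask=101
bid=- ask=101
bid=- ask=-
bid=- ask=-
bid=102 ask=-

Derivation:
After op 1 [order #1] market_sell(qty=6): fills=none; bids=[-] asks=[-]
After op 2 [order #2] limit_sell(price=101, qty=6): fills=none; bids=[-] asks=[#2:6@101]
After op 3 [order #3] market_sell(qty=8): fills=none; bids=[-] asks=[#2:6@101]
After op 4 cancel(order #2): fills=none; bids=[-] asks=[-]
After op 5 cancel(order #2): fills=none; bids=[-] asks=[-]
After op 6 [order #4] limit_buy(price=102, qty=5): fills=none; bids=[#4:5@102] asks=[-]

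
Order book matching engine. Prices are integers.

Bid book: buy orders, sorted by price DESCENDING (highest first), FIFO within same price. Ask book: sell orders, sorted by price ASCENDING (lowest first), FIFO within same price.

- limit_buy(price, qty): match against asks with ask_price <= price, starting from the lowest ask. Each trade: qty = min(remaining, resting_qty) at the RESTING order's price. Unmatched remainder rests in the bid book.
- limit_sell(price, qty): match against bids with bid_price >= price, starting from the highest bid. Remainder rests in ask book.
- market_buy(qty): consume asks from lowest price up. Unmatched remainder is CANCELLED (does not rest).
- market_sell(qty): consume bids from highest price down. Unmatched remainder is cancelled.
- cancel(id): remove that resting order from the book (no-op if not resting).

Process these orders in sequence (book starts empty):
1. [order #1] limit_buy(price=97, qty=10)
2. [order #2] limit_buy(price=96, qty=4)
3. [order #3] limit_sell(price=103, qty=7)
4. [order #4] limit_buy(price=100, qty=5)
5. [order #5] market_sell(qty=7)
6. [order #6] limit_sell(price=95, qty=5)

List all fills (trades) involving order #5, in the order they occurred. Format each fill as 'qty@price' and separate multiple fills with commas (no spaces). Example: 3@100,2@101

After op 1 [order #1] limit_buy(price=97, qty=10): fills=none; bids=[#1:10@97] asks=[-]
After op 2 [order #2] limit_buy(price=96, qty=4): fills=none; bids=[#1:10@97 #2:4@96] asks=[-]
After op 3 [order #3] limit_sell(price=103, qty=7): fills=none; bids=[#1:10@97 #2:4@96] asks=[#3:7@103]
After op 4 [order #4] limit_buy(price=100, qty=5): fills=none; bids=[#4:5@100 #1:10@97 #2:4@96] asks=[#3:7@103]
After op 5 [order #5] market_sell(qty=7): fills=#4x#5:5@100 #1x#5:2@97; bids=[#1:8@97 #2:4@96] asks=[#3:7@103]
After op 6 [order #6] limit_sell(price=95, qty=5): fills=#1x#6:5@97; bids=[#1:3@97 #2:4@96] asks=[#3:7@103]

Answer: 5@100,2@97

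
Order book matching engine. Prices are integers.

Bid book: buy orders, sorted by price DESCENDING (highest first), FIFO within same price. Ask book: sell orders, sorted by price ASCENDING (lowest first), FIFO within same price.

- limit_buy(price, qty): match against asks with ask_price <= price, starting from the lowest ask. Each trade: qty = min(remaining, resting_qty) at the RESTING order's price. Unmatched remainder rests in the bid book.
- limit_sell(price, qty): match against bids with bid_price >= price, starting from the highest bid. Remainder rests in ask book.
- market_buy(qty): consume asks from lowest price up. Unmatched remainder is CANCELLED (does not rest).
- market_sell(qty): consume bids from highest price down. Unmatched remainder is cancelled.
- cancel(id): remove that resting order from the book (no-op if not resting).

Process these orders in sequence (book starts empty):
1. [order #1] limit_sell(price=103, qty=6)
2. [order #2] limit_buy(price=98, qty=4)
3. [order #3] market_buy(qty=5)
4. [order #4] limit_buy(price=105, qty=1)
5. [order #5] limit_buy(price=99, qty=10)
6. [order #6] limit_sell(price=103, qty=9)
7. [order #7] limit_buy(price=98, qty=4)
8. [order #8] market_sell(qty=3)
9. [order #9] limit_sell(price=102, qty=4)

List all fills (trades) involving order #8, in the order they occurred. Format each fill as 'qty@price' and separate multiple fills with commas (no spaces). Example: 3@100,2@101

Answer: 3@99

Derivation:
After op 1 [order #1] limit_sell(price=103, qty=6): fills=none; bids=[-] asks=[#1:6@103]
After op 2 [order #2] limit_buy(price=98, qty=4): fills=none; bids=[#2:4@98] asks=[#1:6@103]
After op 3 [order #3] market_buy(qty=5): fills=#3x#1:5@103; bids=[#2:4@98] asks=[#1:1@103]
After op 4 [order #4] limit_buy(price=105, qty=1): fills=#4x#1:1@103; bids=[#2:4@98] asks=[-]
After op 5 [order #5] limit_buy(price=99, qty=10): fills=none; bids=[#5:10@99 #2:4@98] asks=[-]
After op 6 [order #6] limit_sell(price=103, qty=9): fills=none; bids=[#5:10@99 #2:4@98] asks=[#6:9@103]
After op 7 [order #7] limit_buy(price=98, qty=4): fills=none; bids=[#5:10@99 #2:4@98 #7:4@98] asks=[#6:9@103]
After op 8 [order #8] market_sell(qty=3): fills=#5x#8:3@99; bids=[#5:7@99 #2:4@98 #7:4@98] asks=[#6:9@103]
After op 9 [order #9] limit_sell(price=102, qty=4): fills=none; bids=[#5:7@99 #2:4@98 #7:4@98] asks=[#9:4@102 #6:9@103]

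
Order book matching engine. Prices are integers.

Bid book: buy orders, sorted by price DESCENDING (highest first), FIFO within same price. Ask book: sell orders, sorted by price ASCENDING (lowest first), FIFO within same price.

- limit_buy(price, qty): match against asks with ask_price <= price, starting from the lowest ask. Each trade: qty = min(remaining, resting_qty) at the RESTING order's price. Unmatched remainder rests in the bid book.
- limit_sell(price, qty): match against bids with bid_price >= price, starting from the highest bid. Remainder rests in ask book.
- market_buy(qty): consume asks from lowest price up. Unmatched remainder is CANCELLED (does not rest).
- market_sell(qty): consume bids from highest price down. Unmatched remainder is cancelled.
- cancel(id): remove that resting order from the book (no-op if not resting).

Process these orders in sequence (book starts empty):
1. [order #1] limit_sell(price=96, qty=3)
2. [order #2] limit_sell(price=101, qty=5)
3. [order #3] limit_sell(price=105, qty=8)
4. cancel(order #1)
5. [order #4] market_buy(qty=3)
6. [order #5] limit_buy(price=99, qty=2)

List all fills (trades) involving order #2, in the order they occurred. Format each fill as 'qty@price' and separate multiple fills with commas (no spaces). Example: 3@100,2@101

Answer: 3@101

Derivation:
After op 1 [order #1] limit_sell(price=96, qty=3): fills=none; bids=[-] asks=[#1:3@96]
After op 2 [order #2] limit_sell(price=101, qty=5): fills=none; bids=[-] asks=[#1:3@96 #2:5@101]
After op 3 [order #3] limit_sell(price=105, qty=8): fills=none; bids=[-] asks=[#1:3@96 #2:5@101 #3:8@105]
After op 4 cancel(order #1): fills=none; bids=[-] asks=[#2:5@101 #3:8@105]
After op 5 [order #4] market_buy(qty=3): fills=#4x#2:3@101; bids=[-] asks=[#2:2@101 #3:8@105]
After op 6 [order #5] limit_buy(price=99, qty=2): fills=none; bids=[#5:2@99] asks=[#2:2@101 #3:8@105]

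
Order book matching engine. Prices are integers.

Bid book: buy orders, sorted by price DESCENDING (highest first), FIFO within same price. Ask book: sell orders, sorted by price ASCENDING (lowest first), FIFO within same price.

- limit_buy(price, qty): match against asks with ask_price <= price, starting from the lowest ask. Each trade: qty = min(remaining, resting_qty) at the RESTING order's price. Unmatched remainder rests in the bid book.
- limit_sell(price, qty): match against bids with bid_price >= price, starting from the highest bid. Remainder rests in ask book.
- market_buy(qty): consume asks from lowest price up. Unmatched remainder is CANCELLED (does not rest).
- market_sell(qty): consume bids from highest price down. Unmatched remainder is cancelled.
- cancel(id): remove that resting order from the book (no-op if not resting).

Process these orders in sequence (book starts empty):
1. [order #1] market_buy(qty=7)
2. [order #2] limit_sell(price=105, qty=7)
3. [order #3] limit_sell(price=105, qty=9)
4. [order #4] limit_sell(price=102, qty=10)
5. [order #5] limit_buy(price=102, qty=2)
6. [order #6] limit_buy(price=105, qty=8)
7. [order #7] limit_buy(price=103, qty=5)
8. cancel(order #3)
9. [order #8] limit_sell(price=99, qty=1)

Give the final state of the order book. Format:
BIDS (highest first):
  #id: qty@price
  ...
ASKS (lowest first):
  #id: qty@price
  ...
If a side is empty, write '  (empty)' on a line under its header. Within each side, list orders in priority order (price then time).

Answer: BIDS (highest first):
  #7: 4@103
ASKS (lowest first):
  #2: 7@105

Derivation:
After op 1 [order #1] market_buy(qty=7): fills=none; bids=[-] asks=[-]
After op 2 [order #2] limit_sell(price=105, qty=7): fills=none; bids=[-] asks=[#2:7@105]
After op 3 [order #3] limit_sell(price=105, qty=9): fills=none; bids=[-] asks=[#2:7@105 #3:9@105]
After op 4 [order #4] limit_sell(price=102, qty=10): fills=none; bids=[-] asks=[#4:10@102 #2:7@105 #3:9@105]
After op 5 [order #5] limit_buy(price=102, qty=2): fills=#5x#4:2@102; bids=[-] asks=[#4:8@102 #2:7@105 #3:9@105]
After op 6 [order #6] limit_buy(price=105, qty=8): fills=#6x#4:8@102; bids=[-] asks=[#2:7@105 #3:9@105]
After op 7 [order #7] limit_buy(price=103, qty=5): fills=none; bids=[#7:5@103] asks=[#2:7@105 #3:9@105]
After op 8 cancel(order #3): fills=none; bids=[#7:5@103] asks=[#2:7@105]
After op 9 [order #8] limit_sell(price=99, qty=1): fills=#7x#8:1@103; bids=[#7:4@103] asks=[#2:7@105]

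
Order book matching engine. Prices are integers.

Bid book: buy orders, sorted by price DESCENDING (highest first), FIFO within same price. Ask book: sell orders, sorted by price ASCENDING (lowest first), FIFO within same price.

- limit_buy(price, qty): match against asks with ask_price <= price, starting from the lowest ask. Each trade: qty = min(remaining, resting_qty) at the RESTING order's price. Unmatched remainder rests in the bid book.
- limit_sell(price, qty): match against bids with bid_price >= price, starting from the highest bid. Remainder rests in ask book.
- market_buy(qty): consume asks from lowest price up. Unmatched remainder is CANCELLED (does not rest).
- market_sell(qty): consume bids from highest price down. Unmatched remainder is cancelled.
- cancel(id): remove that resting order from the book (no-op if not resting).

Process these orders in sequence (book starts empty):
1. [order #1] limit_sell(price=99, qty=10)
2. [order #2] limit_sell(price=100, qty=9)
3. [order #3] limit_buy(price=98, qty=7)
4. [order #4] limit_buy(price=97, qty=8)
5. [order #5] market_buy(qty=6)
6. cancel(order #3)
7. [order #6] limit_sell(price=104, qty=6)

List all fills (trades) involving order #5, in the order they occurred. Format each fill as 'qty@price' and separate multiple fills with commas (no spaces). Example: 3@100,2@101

After op 1 [order #1] limit_sell(price=99, qty=10): fills=none; bids=[-] asks=[#1:10@99]
After op 2 [order #2] limit_sell(price=100, qty=9): fills=none; bids=[-] asks=[#1:10@99 #2:9@100]
After op 3 [order #3] limit_buy(price=98, qty=7): fills=none; bids=[#3:7@98] asks=[#1:10@99 #2:9@100]
After op 4 [order #4] limit_buy(price=97, qty=8): fills=none; bids=[#3:7@98 #4:8@97] asks=[#1:10@99 #2:9@100]
After op 5 [order #5] market_buy(qty=6): fills=#5x#1:6@99; bids=[#3:7@98 #4:8@97] asks=[#1:4@99 #2:9@100]
After op 6 cancel(order #3): fills=none; bids=[#4:8@97] asks=[#1:4@99 #2:9@100]
After op 7 [order #6] limit_sell(price=104, qty=6): fills=none; bids=[#4:8@97] asks=[#1:4@99 #2:9@100 #6:6@104]

Answer: 6@99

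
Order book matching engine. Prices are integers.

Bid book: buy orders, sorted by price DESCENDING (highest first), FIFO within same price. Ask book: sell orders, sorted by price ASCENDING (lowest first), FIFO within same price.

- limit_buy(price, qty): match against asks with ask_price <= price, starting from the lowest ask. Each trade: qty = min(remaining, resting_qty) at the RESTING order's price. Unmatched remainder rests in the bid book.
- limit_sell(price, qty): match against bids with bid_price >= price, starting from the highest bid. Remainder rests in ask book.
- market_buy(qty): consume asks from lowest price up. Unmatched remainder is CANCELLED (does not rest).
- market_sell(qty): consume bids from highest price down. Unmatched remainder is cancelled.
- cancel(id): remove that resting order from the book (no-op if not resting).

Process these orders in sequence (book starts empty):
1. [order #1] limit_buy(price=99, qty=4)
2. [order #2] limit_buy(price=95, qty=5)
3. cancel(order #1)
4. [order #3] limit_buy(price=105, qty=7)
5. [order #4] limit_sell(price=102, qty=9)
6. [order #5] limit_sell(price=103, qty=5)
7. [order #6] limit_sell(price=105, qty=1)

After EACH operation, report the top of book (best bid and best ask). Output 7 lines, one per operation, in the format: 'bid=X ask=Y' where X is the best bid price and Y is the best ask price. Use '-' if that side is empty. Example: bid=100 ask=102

After op 1 [order #1] limit_buy(price=99, qty=4): fills=none; bids=[#1:4@99] asks=[-]
After op 2 [order #2] limit_buy(price=95, qty=5): fills=none; bids=[#1:4@99 #2:5@95] asks=[-]
After op 3 cancel(order #1): fills=none; bids=[#2:5@95] asks=[-]
After op 4 [order #3] limit_buy(price=105, qty=7): fills=none; bids=[#3:7@105 #2:5@95] asks=[-]
After op 5 [order #4] limit_sell(price=102, qty=9): fills=#3x#4:7@105; bids=[#2:5@95] asks=[#4:2@102]
After op 6 [order #5] limit_sell(price=103, qty=5): fills=none; bids=[#2:5@95] asks=[#4:2@102 #5:5@103]
After op 7 [order #6] limit_sell(price=105, qty=1): fills=none; bids=[#2:5@95] asks=[#4:2@102 #5:5@103 #6:1@105]

Answer: bid=99 ask=-
bid=99 ask=-
bid=95 ask=-
bid=105 ask=-
bid=95 ask=102
bid=95 ask=102
bid=95 ask=102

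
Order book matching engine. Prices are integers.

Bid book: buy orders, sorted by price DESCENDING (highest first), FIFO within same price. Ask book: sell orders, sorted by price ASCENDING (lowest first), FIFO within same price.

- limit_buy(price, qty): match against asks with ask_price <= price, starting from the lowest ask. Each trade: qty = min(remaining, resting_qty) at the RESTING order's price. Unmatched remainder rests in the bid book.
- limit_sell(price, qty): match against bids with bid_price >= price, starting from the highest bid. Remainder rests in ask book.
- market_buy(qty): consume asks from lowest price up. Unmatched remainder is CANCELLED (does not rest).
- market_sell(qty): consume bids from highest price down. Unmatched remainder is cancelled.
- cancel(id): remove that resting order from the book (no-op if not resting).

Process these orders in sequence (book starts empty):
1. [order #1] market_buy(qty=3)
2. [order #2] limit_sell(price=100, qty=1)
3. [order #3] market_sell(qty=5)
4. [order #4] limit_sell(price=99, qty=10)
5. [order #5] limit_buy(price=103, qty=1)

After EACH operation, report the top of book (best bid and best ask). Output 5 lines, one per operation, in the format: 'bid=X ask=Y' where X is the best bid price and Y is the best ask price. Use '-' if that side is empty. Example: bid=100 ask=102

Answer: bid=- ask=-
bid=- ask=100
bid=- ask=100
bid=- ask=99
bid=- ask=99

Derivation:
After op 1 [order #1] market_buy(qty=3): fills=none; bids=[-] asks=[-]
After op 2 [order #2] limit_sell(price=100, qty=1): fills=none; bids=[-] asks=[#2:1@100]
After op 3 [order #3] market_sell(qty=5): fills=none; bids=[-] asks=[#2:1@100]
After op 4 [order #4] limit_sell(price=99, qty=10): fills=none; bids=[-] asks=[#4:10@99 #2:1@100]
After op 5 [order #5] limit_buy(price=103, qty=1): fills=#5x#4:1@99; bids=[-] asks=[#4:9@99 #2:1@100]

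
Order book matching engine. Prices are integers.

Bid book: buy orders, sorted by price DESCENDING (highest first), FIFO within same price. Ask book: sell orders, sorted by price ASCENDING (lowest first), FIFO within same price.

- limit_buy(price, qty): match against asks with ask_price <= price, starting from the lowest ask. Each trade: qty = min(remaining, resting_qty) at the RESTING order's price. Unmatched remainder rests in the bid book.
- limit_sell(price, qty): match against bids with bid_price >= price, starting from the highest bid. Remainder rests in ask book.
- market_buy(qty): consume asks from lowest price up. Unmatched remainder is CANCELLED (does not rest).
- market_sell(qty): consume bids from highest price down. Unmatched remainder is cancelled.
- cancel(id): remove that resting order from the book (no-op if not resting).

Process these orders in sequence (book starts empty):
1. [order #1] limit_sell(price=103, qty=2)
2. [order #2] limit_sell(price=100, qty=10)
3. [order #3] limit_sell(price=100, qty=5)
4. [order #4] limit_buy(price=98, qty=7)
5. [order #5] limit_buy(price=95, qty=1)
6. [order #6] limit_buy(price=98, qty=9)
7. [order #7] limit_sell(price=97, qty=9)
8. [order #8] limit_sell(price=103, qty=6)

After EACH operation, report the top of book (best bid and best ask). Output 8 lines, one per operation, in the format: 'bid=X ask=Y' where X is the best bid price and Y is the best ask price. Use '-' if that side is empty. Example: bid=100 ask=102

Answer: bid=- ask=103
bid=- ask=100
bid=- ask=100
bid=98 ask=100
bid=98 ask=100
bid=98 ask=100
bid=98 ask=100
bid=98 ask=100

Derivation:
After op 1 [order #1] limit_sell(price=103, qty=2): fills=none; bids=[-] asks=[#1:2@103]
After op 2 [order #2] limit_sell(price=100, qty=10): fills=none; bids=[-] asks=[#2:10@100 #1:2@103]
After op 3 [order #3] limit_sell(price=100, qty=5): fills=none; bids=[-] asks=[#2:10@100 #3:5@100 #1:2@103]
After op 4 [order #4] limit_buy(price=98, qty=7): fills=none; bids=[#4:7@98] asks=[#2:10@100 #3:5@100 #1:2@103]
After op 5 [order #5] limit_buy(price=95, qty=1): fills=none; bids=[#4:7@98 #5:1@95] asks=[#2:10@100 #3:5@100 #1:2@103]
After op 6 [order #6] limit_buy(price=98, qty=9): fills=none; bids=[#4:7@98 #6:9@98 #5:1@95] asks=[#2:10@100 #3:5@100 #1:2@103]
After op 7 [order #7] limit_sell(price=97, qty=9): fills=#4x#7:7@98 #6x#7:2@98; bids=[#6:7@98 #5:1@95] asks=[#2:10@100 #3:5@100 #1:2@103]
After op 8 [order #8] limit_sell(price=103, qty=6): fills=none; bids=[#6:7@98 #5:1@95] asks=[#2:10@100 #3:5@100 #1:2@103 #8:6@103]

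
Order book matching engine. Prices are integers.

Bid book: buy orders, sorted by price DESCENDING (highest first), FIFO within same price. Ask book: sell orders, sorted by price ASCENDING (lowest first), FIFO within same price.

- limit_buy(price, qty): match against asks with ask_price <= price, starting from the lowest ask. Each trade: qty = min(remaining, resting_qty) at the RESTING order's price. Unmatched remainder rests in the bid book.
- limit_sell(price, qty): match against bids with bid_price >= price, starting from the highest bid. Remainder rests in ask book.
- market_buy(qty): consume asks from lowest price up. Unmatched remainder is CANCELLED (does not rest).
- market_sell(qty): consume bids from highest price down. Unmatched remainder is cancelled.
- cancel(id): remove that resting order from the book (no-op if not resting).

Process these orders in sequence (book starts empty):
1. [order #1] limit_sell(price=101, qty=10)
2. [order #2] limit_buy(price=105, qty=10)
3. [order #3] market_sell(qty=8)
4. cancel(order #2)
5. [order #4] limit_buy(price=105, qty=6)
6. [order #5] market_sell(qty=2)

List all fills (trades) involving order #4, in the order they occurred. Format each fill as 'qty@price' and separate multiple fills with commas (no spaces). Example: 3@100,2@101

Answer: 2@105

Derivation:
After op 1 [order #1] limit_sell(price=101, qty=10): fills=none; bids=[-] asks=[#1:10@101]
After op 2 [order #2] limit_buy(price=105, qty=10): fills=#2x#1:10@101; bids=[-] asks=[-]
After op 3 [order #3] market_sell(qty=8): fills=none; bids=[-] asks=[-]
After op 4 cancel(order #2): fills=none; bids=[-] asks=[-]
After op 5 [order #4] limit_buy(price=105, qty=6): fills=none; bids=[#4:6@105] asks=[-]
After op 6 [order #5] market_sell(qty=2): fills=#4x#5:2@105; bids=[#4:4@105] asks=[-]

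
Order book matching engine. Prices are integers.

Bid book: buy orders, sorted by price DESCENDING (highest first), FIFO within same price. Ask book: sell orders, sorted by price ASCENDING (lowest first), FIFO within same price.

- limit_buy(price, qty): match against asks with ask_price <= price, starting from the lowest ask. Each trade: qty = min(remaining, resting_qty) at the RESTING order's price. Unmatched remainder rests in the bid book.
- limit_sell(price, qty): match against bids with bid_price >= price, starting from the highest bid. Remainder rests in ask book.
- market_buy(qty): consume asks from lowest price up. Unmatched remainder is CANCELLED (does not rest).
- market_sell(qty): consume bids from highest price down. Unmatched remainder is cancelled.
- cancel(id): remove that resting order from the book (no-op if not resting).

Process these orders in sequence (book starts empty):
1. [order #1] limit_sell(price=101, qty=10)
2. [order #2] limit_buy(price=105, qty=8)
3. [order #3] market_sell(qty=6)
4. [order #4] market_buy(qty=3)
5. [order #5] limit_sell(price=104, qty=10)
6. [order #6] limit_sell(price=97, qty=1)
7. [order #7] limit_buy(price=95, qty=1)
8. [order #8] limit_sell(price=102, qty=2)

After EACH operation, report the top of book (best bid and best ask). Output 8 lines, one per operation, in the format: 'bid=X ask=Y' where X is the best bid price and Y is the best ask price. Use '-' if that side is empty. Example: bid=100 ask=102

Answer: bid=- ask=101
bid=- ask=101
bid=- ask=101
bid=- ask=-
bid=- ask=104
bid=- ask=97
bid=95 ask=97
bid=95 ask=97

Derivation:
After op 1 [order #1] limit_sell(price=101, qty=10): fills=none; bids=[-] asks=[#1:10@101]
After op 2 [order #2] limit_buy(price=105, qty=8): fills=#2x#1:8@101; bids=[-] asks=[#1:2@101]
After op 3 [order #3] market_sell(qty=6): fills=none; bids=[-] asks=[#1:2@101]
After op 4 [order #4] market_buy(qty=3): fills=#4x#1:2@101; bids=[-] asks=[-]
After op 5 [order #5] limit_sell(price=104, qty=10): fills=none; bids=[-] asks=[#5:10@104]
After op 6 [order #6] limit_sell(price=97, qty=1): fills=none; bids=[-] asks=[#6:1@97 #5:10@104]
After op 7 [order #7] limit_buy(price=95, qty=1): fills=none; bids=[#7:1@95] asks=[#6:1@97 #5:10@104]
After op 8 [order #8] limit_sell(price=102, qty=2): fills=none; bids=[#7:1@95] asks=[#6:1@97 #8:2@102 #5:10@104]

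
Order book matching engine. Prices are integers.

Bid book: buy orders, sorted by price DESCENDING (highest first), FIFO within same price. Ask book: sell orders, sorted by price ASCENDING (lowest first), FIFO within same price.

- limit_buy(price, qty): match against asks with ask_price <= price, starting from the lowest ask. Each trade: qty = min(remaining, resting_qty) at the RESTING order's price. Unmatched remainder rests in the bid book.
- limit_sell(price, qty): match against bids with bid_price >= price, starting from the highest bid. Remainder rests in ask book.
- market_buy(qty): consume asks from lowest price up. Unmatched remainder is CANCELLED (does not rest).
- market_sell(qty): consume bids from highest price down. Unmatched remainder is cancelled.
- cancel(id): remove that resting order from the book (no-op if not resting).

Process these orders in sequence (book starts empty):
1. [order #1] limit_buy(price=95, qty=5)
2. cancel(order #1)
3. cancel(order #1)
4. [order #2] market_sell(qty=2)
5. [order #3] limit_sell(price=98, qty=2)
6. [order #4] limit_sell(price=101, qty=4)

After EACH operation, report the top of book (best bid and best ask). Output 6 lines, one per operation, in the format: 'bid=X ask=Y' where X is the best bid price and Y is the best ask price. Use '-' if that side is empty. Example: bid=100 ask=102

Answer: bid=95 ask=-
bid=- ask=-
bid=- ask=-
bid=- ask=-
bid=- ask=98
bid=- ask=98

Derivation:
After op 1 [order #1] limit_buy(price=95, qty=5): fills=none; bids=[#1:5@95] asks=[-]
After op 2 cancel(order #1): fills=none; bids=[-] asks=[-]
After op 3 cancel(order #1): fills=none; bids=[-] asks=[-]
After op 4 [order #2] market_sell(qty=2): fills=none; bids=[-] asks=[-]
After op 5 [order #3] limit_sell(price=98, qty=2): fills=none; bids=[-] asks=[#3:2@98]
After op 6 [order #4] limit_sell(price=101, qty=4): fills=none; bids=[-] asks=[#3:2@98 #4:4@101]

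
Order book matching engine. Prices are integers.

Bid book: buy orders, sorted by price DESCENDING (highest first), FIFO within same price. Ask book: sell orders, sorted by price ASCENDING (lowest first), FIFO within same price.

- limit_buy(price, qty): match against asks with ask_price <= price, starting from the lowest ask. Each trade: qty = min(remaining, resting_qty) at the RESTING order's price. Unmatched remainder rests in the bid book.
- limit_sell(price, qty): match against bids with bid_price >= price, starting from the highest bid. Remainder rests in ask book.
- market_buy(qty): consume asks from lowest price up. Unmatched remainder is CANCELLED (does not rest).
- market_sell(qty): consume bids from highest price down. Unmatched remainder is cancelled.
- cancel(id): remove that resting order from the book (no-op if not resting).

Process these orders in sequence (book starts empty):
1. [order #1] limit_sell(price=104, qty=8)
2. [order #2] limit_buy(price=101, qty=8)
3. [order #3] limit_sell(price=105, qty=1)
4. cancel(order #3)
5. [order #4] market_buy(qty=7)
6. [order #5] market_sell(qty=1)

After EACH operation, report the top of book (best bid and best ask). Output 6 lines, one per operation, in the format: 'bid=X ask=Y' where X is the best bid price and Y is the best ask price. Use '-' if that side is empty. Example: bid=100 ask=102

Answer: bid=- ask=104
bid=101 ask=104
bid=101 ask=104
bid=101 ask=104
bid=101 ask=104
bid=101 ask=104

Derivation:
After op 1 [order #1] limit_sell(price=104, qty=8): fills=none; bids=[-] asks=[#1:8@104]
After op 2 [order #2] limit_buy(price=101, qty=8): fills=none; bids=[#2:8@101] asks=[#1:8@104]
After op 3 [order #3] limit_sell(price=105, qty=1): fills=none; bids=[#2:8@101] asks=[#1:8@104 #3:1@105]
After op 4 cancel(order #3): fills=none; bids=[#2:8@101] asks=[#1:8@104]
After op 5 [order #4] market_buy(qty=7): fills=#4x#1:7@104; bids=[#2:8@101] asks=[#1:1@104]
After op 6 [order #5] market_sell(qty=1): fills=#2x#5:1@101; bids=[#2:7@101] asks=[#1:1@104]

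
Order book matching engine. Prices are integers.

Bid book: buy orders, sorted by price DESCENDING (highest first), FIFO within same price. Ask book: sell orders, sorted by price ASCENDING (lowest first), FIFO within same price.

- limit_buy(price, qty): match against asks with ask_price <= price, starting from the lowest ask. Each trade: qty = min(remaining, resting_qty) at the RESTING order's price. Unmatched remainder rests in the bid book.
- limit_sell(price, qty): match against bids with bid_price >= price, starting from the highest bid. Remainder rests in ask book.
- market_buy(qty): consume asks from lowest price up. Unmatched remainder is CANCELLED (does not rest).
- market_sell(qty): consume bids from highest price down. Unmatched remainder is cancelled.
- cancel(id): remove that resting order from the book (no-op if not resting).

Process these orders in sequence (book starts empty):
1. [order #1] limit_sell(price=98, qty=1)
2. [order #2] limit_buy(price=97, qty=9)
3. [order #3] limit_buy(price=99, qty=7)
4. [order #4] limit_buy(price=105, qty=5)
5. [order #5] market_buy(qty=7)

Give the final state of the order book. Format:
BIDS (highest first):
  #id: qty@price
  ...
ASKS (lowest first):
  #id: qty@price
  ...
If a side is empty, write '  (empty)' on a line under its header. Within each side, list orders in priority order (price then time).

After op 1 [order #1] limit_sell(price=98, qty=1): fills=none; bids=[-] asks=[#1:1@98]
After op 2 [order #2] limit_buy(price=97, qty=9): fills=none; bids=[#2:9@97] asks=[#1:1@98]
After op 3 [order #3] limit_buy(price=99, qty=7): fills=#3x#1:1@98; bids=[#3:6@99 #2:9@97] asks=[-]
After op 4 [order #4] limit_buy(price=105, qty=5): fills=none; bids=[#4:5@105 #3:6@99 #2:9@97] asks=[-]
After op 5 [order #5] market_buy(qty=7): fills=none; bids=[#4:5@105 #3:6@99 #2:9@97] asks=[-]

Answer: BIDS (highest first):
  #4: 5@105
  #3: 6@99
  #2: 9@97
ASKS (lowest first):
  (empty)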